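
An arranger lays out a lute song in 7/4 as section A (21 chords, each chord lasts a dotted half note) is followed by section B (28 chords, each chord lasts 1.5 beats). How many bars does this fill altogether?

15 bars

A: 21 × 3 = 63 beats = 9 bars.
B: 28 × 1.5 = 42 beats = 6 bars.
Total: 9 + 6 = 15 bars.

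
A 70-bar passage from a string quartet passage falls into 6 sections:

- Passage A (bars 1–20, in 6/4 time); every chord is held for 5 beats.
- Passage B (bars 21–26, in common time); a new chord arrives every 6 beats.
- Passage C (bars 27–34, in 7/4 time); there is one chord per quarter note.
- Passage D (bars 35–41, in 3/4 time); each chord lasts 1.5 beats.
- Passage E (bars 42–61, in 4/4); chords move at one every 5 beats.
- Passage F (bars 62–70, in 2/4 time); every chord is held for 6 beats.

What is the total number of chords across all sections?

A has 120 beats and chords last 5 each, so 24 chords.
B has 24 beats and chords last 6 each, so 4 chords.
C has 56 beats and chords last 1 each, so 56 chords.
D has 21 beats and chords last 1.5 each, so 14 chords.
E has 80 beats and chords last 5 each, so 16 chords.
F has 18 beats and chords last 6 each, so 3 chords.
Total: 24 + 4 + 56 + 14 + 16 + 3 = 117.

117 chords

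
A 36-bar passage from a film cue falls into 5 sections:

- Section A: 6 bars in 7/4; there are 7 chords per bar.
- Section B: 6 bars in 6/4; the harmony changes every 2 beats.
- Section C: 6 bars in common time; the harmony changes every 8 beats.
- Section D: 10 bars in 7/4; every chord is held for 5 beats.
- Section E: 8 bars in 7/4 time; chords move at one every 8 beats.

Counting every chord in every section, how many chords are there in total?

A has 42 beats and chords last 1 each, so 42 chords.
B has 36 beats and chords last 2 each, so 18 chords.
C has 24 beats and chords last 8 each, so 3 chords.
D has 70 beats and chords last 5 each, so 14 chords.
E has 56 beats and chords last 8 each, so 7 chords.
Total: 42 + 18 + 3 + 14 + 7 = 84.

84 chords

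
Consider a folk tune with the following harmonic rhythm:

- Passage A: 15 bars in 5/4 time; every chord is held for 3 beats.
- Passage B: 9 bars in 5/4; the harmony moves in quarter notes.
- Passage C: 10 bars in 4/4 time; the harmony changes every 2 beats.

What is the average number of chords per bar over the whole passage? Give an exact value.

45/17 chords per bar

A: 15 × 5 = 75 beats ÷ 3 = 25 chords.
B: 9 × 5 = 45 beats ÷ 1 = 45 chords.
C: 10 × 4 = 40 beats ÷ 2 = 20 chords.
Overall: 90 chords over 34 bars → 90/34 = 45/17 chords per bar.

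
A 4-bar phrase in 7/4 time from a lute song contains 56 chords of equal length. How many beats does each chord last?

4 bars × 7 beats/bar = 28 beats total.
28 beats ÷ 56 chords = 0.5 beats per chord.
(That is an eighth note.)

0.5 beats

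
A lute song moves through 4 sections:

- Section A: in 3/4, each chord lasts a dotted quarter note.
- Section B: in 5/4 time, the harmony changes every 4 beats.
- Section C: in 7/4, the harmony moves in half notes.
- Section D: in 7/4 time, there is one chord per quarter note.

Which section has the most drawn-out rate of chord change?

Section B

A: 3 beats/bar ÷ 1.5 beats/chord = 2 chords/bar.
B: 5 beats/bar ÷ 4 beats/chord = 1.25 chords/bar.
C: 7 beats/bar ÷ 2 beats/chord = 3.5 chords/bar.
D: 7 beats/bar ÷ 1 beat/chord = 7 chords/bar.
Slowest is B at 1.25 chords/bar.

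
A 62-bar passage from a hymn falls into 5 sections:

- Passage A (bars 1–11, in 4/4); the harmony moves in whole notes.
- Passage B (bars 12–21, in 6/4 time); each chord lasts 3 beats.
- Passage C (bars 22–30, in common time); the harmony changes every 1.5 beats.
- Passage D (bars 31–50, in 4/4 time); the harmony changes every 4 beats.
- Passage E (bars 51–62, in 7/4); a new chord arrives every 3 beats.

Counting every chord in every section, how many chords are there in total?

A has 44 beats and chords last 4 each, so 11 chords.
B has 60 beats and chords last 3 each, so 20 chords.
C has 36 beats and chords last 1.5 each, so 24 chords.
D has 80 beats and chords last 4 each, so 20 chords.
E has 84 beats and chords last 3 each, so 28 chords.
Total: 11 + 20 + 24 + 20 + 28 = 103.

103 chords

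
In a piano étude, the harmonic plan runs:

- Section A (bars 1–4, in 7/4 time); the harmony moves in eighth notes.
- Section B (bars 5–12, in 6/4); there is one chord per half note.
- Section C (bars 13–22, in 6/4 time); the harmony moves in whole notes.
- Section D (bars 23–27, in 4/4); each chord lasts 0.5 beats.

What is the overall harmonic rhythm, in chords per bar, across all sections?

5 chords per bar

A: 4 bars of 7 beats is 28 beats; at 0.5 beats each that's 56 chords.
B: 8 bars of 6 beats is 48 beats; at 2 beats each that's 24 chords.
C: 10 bars of 6 beats is 60 beats; at 4 beats each that's 15 chords.
D: 5 bars of 4 beats is 20 beats; at 0.5 beats each that's 40 chords.
Overall: 135 chords over 27 bars → 135/27 = 5 chords per bar.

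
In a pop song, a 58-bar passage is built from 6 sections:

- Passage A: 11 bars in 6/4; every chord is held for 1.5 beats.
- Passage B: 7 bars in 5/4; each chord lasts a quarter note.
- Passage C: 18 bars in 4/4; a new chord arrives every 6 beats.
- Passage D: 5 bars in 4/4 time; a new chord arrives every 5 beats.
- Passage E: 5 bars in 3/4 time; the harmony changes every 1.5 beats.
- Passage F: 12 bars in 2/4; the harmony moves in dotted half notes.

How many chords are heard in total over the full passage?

A: 11·6 = 66 beats, 66/1.5 = 44 chords.
B: 7·5 = 35 beats, 35/1 = 35 chords.
C: 18·4 = 72 beats, 72/6 = 12 chords.
D: 5·4 = 20 beats, 20/5 = 4 chords.
E: 5·3 = 15 beats, 15/1.5 = 10 chords.
F: 12·2 = 24 beats, 24/3 = 8 chords.
Total: 44 + 35 + 12 + 4 + 10 + 8 = 113.

113 chords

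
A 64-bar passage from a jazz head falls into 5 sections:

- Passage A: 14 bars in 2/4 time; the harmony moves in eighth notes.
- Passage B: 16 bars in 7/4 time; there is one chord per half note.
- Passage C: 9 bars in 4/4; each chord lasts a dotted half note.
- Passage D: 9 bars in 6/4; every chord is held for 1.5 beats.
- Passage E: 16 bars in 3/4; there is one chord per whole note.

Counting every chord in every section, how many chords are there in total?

A has 28 beats and chords last 0.5 each, so 56 chords.
B has 112 beats and chords last 2 each, so 56 chords.
C has 36 beats and chords last 3 each, so 12 chords.
D has 54 beats and chords last 1.5 each, so 36 chords.
E has 48 beats and chords last 4 each, so 12 chords.
Total: 56 + 56 + 12 + 36 + 12 = 172.

172 chords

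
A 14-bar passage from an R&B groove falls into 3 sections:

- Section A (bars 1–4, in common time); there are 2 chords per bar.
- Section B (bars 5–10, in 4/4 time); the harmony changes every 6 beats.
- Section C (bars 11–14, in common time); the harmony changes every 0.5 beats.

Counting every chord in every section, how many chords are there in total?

44 chords

A has 16 beats and chords last 2 each, so 8 chords.
B has 24 beats and chords last 6 each, so 4 chords.
C has 16 beats and chords last 0.5 each, so 32 chords.
Total: 8 + 4 + 32 = 44.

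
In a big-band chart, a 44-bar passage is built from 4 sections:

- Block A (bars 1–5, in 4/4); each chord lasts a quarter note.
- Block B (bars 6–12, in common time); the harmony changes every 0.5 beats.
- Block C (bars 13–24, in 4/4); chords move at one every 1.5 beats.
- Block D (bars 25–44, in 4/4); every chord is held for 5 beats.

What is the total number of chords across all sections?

A: 5·4 = 20 beats, 20/1 = 20 chords.
B: 7·4 = 28 beats, 28/0.5 = 56 chords.
C: 12·4 = 48 beats, 48/1.5 = 32 chords.
D: 20·4 = 80 beats, 80/5 = 16 chords.
Total: 20 + 56 + 32 + 16 = 124.

124 chords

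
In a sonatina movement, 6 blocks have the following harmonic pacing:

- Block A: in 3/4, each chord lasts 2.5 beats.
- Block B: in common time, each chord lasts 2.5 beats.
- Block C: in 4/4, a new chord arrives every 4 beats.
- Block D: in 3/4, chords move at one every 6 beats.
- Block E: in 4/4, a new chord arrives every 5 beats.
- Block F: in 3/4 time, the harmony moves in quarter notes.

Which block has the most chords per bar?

Block F

A: 3 beats/bar ÷ 2.5 beats/chord = 1.2 chords/bar.
B: 4 beats/bar ÷ 2.5 beats/chord = 1.6 chords/bar.
C: 4 beats/bar ÷ 4 beats/chord = 1 chord/bar.
D: 3 beats/bar ÷ 6 beats/chord = 0.5 chords/bar.
E: 4 beats/bar ÷ 5 beats/chord = 0.8 chords/bar.
F: 3 beats/bar ÷ 1 beat/chord = 3 chords/bar.
Fastest is F at 3 chords/bar.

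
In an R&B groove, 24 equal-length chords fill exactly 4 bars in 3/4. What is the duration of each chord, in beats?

0.5 beats

4 bars × 3 beats/bar = 12 beats total.
12 beats ÷ 24 chords = 0.5 beats per chord.
(That is an eighth note.)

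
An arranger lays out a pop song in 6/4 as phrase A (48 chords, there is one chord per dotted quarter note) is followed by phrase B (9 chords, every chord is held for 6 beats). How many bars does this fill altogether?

A: 48 × 1.5 = 72 beats = 12 bars.
B: 9 × 6 = 54 beats = 9 bars.
Total: 12 + 9 = 21 bars.

21 bars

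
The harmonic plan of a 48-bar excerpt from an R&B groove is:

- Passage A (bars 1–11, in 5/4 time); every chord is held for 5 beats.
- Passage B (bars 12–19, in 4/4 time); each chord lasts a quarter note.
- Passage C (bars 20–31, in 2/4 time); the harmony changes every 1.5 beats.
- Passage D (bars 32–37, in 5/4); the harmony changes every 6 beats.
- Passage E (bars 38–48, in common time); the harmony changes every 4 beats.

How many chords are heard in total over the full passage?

A: 11·5 = 55 beats, 55/5 = 11 chords.
B: 8·4 = 32 beats, 32/1 = 32 chords.
C: 12·2 = 24 beats, 24/1.5 = 16 chords.
D: 6·5 = 30 beats, 30/6 = 5 chords.
E: 11·4 = 44 beats, 44/4 = 11 chords.
Total: 11 + 32 + 16 + 5 + 11 = 75.

75 chords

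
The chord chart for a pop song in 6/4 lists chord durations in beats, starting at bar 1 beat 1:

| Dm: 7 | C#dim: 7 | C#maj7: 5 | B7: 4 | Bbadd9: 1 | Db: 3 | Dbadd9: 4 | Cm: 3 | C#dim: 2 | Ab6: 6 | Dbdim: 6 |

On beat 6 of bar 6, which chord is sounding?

C#dim

Beat 6 of bar 6 is beat (6−1)×6 + 6 = 36 overall.
Running totals: Dm ends at 7, C#dim ends at 14, C#maj7 ends at 19, B7 ends at 23, Bbadd9 ends at 24, Db ends at 27, Dbadd9 ends at 31, Cm ends at 34, C#dim ends at 36.
Beat 36 falls within C#dim.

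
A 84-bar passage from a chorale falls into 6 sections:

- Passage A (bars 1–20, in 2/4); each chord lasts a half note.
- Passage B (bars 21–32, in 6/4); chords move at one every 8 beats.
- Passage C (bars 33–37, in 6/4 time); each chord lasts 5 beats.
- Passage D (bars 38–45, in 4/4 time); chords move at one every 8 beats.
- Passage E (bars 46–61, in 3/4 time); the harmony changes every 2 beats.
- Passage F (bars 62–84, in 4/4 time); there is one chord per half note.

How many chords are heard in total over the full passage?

109 chords

A: 20 bars × 2 beats = 40 beats; 2 beats/chord → 20 chords.
B: 12 bars × 6 beats = 72 beats; 8 beats/chord → 9 chords.
C: 5 bars × 6 beats = 30 beats; 5 beats/chord → 6 chords.
D: 8 bars × 4 beats = 32 beats; 8 beats/chord → 4 chords.
E: 16 bars × 3 beats = 48 beats; 2 beats/chord → 24 chords.
F: 23 bars × 4 beats = 92 beats; 2 beats/chord → 46 chords.
Total: 20 + 9 + 6 + 4 + 24 + 46 = 109.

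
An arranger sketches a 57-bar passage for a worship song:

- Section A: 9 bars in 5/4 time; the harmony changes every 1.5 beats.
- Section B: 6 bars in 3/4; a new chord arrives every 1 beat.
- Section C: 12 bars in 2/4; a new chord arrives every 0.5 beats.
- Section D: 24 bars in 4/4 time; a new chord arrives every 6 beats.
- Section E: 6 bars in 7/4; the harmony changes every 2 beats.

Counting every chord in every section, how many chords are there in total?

A: 9·5 = 45 beats, 45/1.5 = 30 chords.
B: 6·3 = 18 beats, 18/1 = 18 chords.
C: 12·2 = 24 beats, 24/0.5 = 48 chords.
D: 24·4 = 96 beats, 96/6 = 16 chords.
E: 6·7 = 42 beats, 42/2 = 21 chords.
Total: 30 + 18 + 48 + 16 + 21 = 133.

133 chords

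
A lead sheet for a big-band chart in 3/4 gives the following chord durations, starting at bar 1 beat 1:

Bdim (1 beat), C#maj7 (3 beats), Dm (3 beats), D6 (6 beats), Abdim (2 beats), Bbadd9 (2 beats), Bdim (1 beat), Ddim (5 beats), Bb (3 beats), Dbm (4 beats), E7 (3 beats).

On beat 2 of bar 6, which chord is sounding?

Bbadd9

Beat 2 of bar 6 is beat (6−1)×3 + 2 = 17 overall.
Running totals: Bdim ends at 1, C#maj7 ends at 4, Dm ends at 7, D6 ends at 13, Abdim ends at 15, Bbadd9 ends at 17.
Beat 17 falls within Bbadd9.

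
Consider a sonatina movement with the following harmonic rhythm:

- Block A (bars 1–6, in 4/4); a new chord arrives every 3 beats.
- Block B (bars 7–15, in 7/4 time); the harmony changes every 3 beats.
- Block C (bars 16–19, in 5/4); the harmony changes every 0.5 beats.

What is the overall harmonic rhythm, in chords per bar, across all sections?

69/19 chords per bar

A: 6 bars of 4 beats is 24 beats; at 3 beats each that's 8 chords.
B: 9 bars of 7 beats is 63 beats; at 3 beats each that's 21 chords.
C: 4 bars of 5 beats is 20 beats; at 0.5 beats each that's 40 chords.
Overall: 69 chords over 19 bars → 69/19 = 69/19 chords per bar.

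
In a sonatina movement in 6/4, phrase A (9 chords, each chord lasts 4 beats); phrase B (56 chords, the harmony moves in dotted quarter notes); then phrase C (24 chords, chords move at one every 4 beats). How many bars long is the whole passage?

36 bars

A: 9 × 4 = 36 beats = 6 bars.
B: 56 × 1.5 = 84 beats = 14 bars.
C: 24 × 4 = 96 beats = 16 bars.
Total: 6 + 14 + 16 = 36 bars.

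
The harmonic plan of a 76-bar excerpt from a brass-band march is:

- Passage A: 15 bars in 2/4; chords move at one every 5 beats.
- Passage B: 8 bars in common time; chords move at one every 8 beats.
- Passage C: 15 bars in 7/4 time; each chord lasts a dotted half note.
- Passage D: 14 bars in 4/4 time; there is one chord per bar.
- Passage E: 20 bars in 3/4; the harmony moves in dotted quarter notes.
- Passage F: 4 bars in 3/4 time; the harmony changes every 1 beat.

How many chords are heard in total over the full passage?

A has 30 beats and chords last 5 each, so 6 chords.
B has 32 beats and chords last 8 each, so 4 chords.
C has 105 beats and chords last 3 each, so 35 chords.
D has 56 beats and chords last 4 each, so 14 chords.
E has 60 beats and chords last 1.5 each, so 40 chords.
F has 12 beats and chords last 1 each, so 12 chords.
Total: 6 + 4 + 35 + 14 + 40 + 12 = 111.

111 chords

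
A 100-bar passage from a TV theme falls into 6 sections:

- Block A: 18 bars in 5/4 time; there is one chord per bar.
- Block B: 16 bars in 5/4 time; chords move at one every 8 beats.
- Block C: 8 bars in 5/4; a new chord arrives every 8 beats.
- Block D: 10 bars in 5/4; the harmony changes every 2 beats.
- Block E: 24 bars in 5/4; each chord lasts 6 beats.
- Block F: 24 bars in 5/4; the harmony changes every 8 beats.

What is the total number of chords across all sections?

93 chords

A has 90 beats and chords last 5 each, so 18 chords.
B has 80 beats and chords last 8 each, so 10 chords.
C has 40 beats and chords last 8 each, so 5 chords.
D has 50 beats and chords last 2 each, so 25 chords.
E has 120 beats and chords last 6 each, so 20 chords.
F has 120 beats and chords last 8 each, so 15 chords.
Total: 18 + 10 + 5 + 25 + 20 + 15 = 93.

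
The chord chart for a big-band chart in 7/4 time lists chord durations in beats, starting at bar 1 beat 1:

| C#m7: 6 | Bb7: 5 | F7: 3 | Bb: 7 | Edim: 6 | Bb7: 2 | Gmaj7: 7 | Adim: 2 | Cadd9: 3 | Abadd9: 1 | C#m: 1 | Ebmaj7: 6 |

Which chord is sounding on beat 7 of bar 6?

Beat 7 of bar 6 is beat (6−1)×7 + 7 = 42 overall.
Running totals: C#m7 ends at 6, Bb7 ends at 11, F7 ends at 14, Bb ends at 21, Edim ends at 27, Bb7 ends at 29, Gmaj7 ends at 36, Adim ends at 38, Cadd9 ends at 41, Abadd9 ends at 42.
Beat 42 falls within Abadd9.

Abadd9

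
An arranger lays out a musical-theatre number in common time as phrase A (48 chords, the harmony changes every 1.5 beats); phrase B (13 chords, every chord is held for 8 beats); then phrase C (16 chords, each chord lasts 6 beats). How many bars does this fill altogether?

A: 48 × 1.5 = 72 beats = 18 bars.
B: 13 × 8 = 104 beats = 26 bars.
C: 16 × 6 = 96 beats = 24 bars.
Total: 18 + 26 + 24 = 68 bars.

68 bars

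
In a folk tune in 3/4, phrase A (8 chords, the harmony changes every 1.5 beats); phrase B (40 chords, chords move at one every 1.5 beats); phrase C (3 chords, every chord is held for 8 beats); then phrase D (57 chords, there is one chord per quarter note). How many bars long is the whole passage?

A: 8 × 1.5 = 12 beats = 4 bars.
B: 40 × 1.5 = 60 beats = 20 bars.
C: 3 × 8 = 24 beats = 8 bars.
D: 57 × 1 = 57 beats = 19 bars.
Total: 4 + 20 + 8 + 19 = 51 bars.

51 bars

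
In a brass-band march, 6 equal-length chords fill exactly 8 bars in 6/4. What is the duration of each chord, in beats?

8 beats

8 bars × 6 beats/bar = 48 beats total.
48 beats ÷ 6 chords = 8 beats per chord.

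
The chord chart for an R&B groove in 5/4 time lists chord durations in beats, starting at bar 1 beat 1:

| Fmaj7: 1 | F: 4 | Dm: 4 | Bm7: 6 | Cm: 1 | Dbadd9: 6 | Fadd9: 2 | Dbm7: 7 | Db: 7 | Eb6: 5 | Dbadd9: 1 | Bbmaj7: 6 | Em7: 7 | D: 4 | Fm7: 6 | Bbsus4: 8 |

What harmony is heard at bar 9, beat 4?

Dbadd9

Beat 4 of bar 9 is beat (9−1)×5 + 4 = 44 overall.
Running totals: Fmaj7 ends at 1, F ends at 5, Dm ends at 9, Bm7 ends at 15, Cm ends at 16, Dbadd9 ends at 22, Fadd9 ends at 24, Dbm7 ends at 31, Db ends at 38, Eb6 ends at 43, Dbadd9 ends at 44.
Beat 44 falls within Dbadd9.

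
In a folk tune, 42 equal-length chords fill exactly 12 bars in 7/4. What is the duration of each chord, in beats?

12 bars × 7 beats/bar = 84 beats total.
84 beats ÷ 42 chords = 2 beats per chord.
(That is a half note.)

2 beats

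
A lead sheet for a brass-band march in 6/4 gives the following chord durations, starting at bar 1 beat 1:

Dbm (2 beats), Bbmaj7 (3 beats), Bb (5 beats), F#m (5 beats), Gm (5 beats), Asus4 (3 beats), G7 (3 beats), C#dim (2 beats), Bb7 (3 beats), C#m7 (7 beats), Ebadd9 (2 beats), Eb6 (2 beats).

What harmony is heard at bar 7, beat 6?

Eb6

Beat 6 of bar 7 is beat (7−1)×6 + 6 = 42 overall.
Running totals: Dbm ends at 2, Bbmaj7 ends at 5, Bb ends at 10, F#m ends at 15, Gm ends at 20, Asus4 ends at 23, G7 ends at 26, C#dim ends at 28, Bb7 ends at 31, C#m7 ends at 38, Ebadd9 ends at 40, Eb6 ends at 42.
Beat 42 falls within Eb6.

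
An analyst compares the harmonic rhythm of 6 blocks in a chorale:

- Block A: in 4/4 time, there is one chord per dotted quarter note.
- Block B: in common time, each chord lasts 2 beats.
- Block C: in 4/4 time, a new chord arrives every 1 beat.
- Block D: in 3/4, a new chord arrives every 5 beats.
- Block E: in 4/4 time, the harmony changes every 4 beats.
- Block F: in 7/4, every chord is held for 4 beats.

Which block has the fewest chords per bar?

Block D

A: 4/1.5 = 8/3 chords/bar.
B: 4/2 = 2 chords/bar.
C: 4/1 = 4 chords/bar.
D: 3/5 = 0.6 chords/bar.
E: 4/4 = 1 chord/bar.
F: 7/4 = 1.75 chords/bar.
Slowest is D at 0.6 chords/bar.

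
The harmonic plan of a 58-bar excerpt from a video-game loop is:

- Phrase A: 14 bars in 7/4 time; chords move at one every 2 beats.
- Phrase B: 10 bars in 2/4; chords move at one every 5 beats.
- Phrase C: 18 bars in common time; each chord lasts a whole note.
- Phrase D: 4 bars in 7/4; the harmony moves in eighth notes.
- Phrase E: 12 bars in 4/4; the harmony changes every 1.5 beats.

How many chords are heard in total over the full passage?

A: 14·7 = 98 beats, 98/2 = 49 chords.
B: 10·2 = 20 beats, 20/5 = 4 chords.
C: 18·4 = 72 beats, 72/4 = 18 chords.
D: 4·7 = 28 beats, 28/0.5 = 56 chords.
E: 12·4 = 48 beats, 48/1.5 = 32 chords.
Total: 49 + 4 + 18 + 56 + 32 = 159.

159 chords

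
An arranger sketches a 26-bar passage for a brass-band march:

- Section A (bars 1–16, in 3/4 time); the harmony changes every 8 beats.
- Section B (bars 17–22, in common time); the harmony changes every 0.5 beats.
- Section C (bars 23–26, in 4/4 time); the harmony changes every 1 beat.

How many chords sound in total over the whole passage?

70 chords

A: 16 bars × 3 beats = 48 beats; 8 beats/chord → 6 chords.
B: 6 bars × 4 beats = 24 beats; 0.5 beats/chord → 48 chords.
C: 4 bars × 4 beats = 16 beats; 1 beat/chord → 16 chords.
Total: 6 + 48 + 16 = 70.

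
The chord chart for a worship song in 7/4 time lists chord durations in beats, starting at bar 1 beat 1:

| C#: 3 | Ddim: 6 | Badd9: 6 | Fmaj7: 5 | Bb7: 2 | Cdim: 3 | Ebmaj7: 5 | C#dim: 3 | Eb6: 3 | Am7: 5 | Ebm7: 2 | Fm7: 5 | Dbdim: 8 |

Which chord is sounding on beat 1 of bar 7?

Ebm7

Beat 1 of bar 7 is beat (7−1)×7 + 1 = 43 overall.
Running totals: C# ends at 3, Ddim ends at 9, Badd9 ends at 15, Fmaj7 ends at 20, Bb7 ends at 22, Cdim ends at 25, Ebmaj7 ends at 30, C#dim ends at 33, Eb6 ends at 36, Am7 ends at 41, Ebm7 ends at 43.
Beat 43 falls within Ebm7.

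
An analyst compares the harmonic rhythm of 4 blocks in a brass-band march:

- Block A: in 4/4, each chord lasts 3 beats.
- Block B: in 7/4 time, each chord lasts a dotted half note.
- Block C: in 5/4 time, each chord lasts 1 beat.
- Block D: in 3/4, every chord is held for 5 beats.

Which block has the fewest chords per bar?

Block D

A: each chord is 3 beats in 4/4, so 4/3 per bar.
B: each chord is 3 beats in 7/4, so 7/3 per bar.
C: each chord is 1 beat in 5/4, so 5 per bar.
D: each chord is 5 beats in 3/4, so 0.6 per bar.
Slowest is D at 0.6 chords/bar.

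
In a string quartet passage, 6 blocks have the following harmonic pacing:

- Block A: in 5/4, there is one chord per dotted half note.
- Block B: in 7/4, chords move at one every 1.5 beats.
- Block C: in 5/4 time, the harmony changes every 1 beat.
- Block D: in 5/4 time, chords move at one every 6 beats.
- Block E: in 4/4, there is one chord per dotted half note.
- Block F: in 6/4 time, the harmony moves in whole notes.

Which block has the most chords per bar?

Block C

A: 5/3 = 5/3 chords/bar.
B: 7/1.5 = 14/3 chords/bar.
C: 5/1 = 5 chords/bar.
D: 5/6 = 5/6 chords/bar.
E: 4/3 = 4/3 chords/bar.
F: 6/4 = 1.5 chords/bar.
Fastest is C at 5 chords/bar.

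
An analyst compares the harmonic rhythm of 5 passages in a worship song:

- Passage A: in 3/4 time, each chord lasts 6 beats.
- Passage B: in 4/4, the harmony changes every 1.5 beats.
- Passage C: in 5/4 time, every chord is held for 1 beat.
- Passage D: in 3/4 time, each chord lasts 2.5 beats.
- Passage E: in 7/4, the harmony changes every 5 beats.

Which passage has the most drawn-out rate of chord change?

Passage A

A: 3/6 = 0.5 chords/bar.
B: 4/1.5 = 8/3 chords/bar.
C: 5/1 = 5 chords/bar.
D: 3/2.5 = 1.2 chords/bar.
E: 7/5 = 1.4 chords/bar.
Slowest is A at 0.5 chords/bar.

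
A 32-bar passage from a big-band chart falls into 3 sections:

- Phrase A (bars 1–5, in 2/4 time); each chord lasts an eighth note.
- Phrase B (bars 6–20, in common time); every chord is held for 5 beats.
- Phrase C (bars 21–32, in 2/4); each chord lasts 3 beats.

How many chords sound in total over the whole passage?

40 chords

A: 5·2 = 10 beats, 10/0.5 = 20 chords.
B: 15·4 = 60 beats, 60/5 = 12 chords.
C: 12·2 = 24 beats, 24/3 = 8 chords.
Total: 20 + 12 + 8 = 40.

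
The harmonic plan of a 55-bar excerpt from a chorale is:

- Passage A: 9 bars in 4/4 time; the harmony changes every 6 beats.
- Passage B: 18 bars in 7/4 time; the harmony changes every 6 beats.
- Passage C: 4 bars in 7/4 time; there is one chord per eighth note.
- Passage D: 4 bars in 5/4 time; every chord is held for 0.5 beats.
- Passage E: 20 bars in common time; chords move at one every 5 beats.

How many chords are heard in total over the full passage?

139 chords

A: 9 bars × 4 beats = 36 beats; 6 beats/chord → 6 chords.
B: 18 bars × 7 beats = 126 beats; 6 beats/chord → 21 chords.
C: 4 bars × 7 beats = 28 beats; 0.5 beats/chord → 56 chords.
D: 4 bars × 5 beats = 20 beats; 0.5 beats/chord → 40 chords.
E: 20 bars × 4 beats = 80 beats; 5 beats/chord → 16 chords.
Total: 6 + 21 + 56 + 40 + 16 = 139.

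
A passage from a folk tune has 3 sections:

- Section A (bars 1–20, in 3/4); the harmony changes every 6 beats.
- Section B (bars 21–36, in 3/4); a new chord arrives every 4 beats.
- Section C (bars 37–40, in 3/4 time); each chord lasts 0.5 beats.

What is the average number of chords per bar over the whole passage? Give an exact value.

A: 20 bars of 3 beats is 60 beats; at 6 beats each that's 10 chords.
B: 16 bars of 3 beats is 48 beats; at 4 beats each that's 12 chords.
C: 4 bars of 3 beats is 12 beats; at 0.5 beats each that's 24 chords.
Overall: 46 chords over 40 bars → 46/40 = 1.15 chords per bar.

1.15 chords per bar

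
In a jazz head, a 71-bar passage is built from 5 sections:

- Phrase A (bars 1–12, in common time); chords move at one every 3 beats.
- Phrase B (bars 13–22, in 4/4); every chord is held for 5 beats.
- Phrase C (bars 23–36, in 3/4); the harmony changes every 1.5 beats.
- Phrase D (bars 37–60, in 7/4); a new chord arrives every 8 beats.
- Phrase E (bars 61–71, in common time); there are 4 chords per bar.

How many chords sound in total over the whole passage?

A: 12 bars × 4 beats = 48 beats; 3 beats/chord → 16 chords.
B: 10 bars × 4 beats = 40 beats; 5 beats/chord → 8 chords.
C: 14 bars × 3 beats = 42 beats; 1.5 beats/chord → 28 chords.
D: 24 bars × 7 beats = 168 beats; 8 beats/chord → 21 chords.
E: 11 bars × 4 beats = 44 beats; 1 beat/chord → 44 chords.
Total: 16 + 8 + 28 + 21 + 44 = 117.

117 chords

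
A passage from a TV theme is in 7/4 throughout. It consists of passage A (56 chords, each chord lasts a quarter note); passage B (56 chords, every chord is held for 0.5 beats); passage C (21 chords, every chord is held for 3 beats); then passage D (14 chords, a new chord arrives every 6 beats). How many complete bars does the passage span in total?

A: 56 × 1 = 56 beats = 8 bars.
B: 56 × 0.5 = 28 beats = 4 bars.
C: 21 × 3 = 63 beats = 9 bars.
D: 14 × 6 = 84 beats = 12 bars.
Total: 8 + 4 + 9 + 12 = 33 bars.

33 bars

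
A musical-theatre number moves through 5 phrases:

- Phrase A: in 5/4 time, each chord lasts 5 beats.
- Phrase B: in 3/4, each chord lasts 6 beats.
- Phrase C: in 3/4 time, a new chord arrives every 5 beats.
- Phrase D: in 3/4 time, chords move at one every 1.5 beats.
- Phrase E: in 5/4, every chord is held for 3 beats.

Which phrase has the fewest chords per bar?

A: 5/5 = 1 chord/bar.
B: 3/6 = 0.5 chords/bar.
C: 3/5 = 0.6 chords/bar.
D: 3/1.5 = 2 chords/bar.
E: 5/3 = 5/3 chords/bar.
Slowest is B at 0.5 chords/bar.

Phrase B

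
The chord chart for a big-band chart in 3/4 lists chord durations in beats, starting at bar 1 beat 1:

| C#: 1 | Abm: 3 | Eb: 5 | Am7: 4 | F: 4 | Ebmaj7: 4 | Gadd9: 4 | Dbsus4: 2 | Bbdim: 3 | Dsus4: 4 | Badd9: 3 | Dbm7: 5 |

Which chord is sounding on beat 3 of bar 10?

Beat 3 of bar 10 is beat (10−1)×3 + 3 = 30 overall.
Running totals: C# ends at 1, Abm ends at 4, Eb ends at 9, Am7 ends at 13, F ends at 17, Ebmaj7 ends at 21, Gadd9 ends at 25, Dbsus4 ends at 27, Bbdim ends at 30.
Beat 30 falls within Bbdim.

Bbdim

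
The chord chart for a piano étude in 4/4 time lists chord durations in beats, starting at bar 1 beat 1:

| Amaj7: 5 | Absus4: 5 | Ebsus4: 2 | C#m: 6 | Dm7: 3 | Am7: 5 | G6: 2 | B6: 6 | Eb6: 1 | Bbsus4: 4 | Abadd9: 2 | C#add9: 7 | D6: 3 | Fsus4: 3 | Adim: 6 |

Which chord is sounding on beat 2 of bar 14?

Fsus4

Beat 2 of bar 14 is beat (14−1)×4 + 2 = 54 overall.
Running totals: Amaj7 ends at 5, Absus4 ends at 10, Ebsus4 ends at 12, C#m ends at 18, Dm7 ends at 21, Am7 ends at 26, G6 ends at 28, B6 ends at 34, Eb6 ends at 35, Bbsus4 ends at 39, Abadd9 ends at 41, C#add9 ends at 48, D6 ends at 51, Fsus4 ends at 54.
Beat 54 falls within Fsus4.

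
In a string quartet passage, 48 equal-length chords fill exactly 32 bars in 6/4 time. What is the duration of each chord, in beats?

32 bars × 6 beats/bar = 192 beats total.
192 beats ÷ 48 chords = 4 beats per chord.
(That is a whole note.)

4 beats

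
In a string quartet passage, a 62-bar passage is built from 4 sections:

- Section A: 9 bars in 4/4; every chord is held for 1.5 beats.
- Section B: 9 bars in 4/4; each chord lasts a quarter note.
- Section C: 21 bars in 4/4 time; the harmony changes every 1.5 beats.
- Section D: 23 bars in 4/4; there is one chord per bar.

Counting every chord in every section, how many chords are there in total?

A has 36 beats and chords last 1.5 each, so 24 chords.
B has 36 beats and chords last 1 each, so 36 chords.
C has 84 beats and chords last 1.5 each, so 56 chords.
D has 92 beats and chords last 4 each, so 23 chords.
Total: 24 + 36 + 56 + 23 = 139.

139 chords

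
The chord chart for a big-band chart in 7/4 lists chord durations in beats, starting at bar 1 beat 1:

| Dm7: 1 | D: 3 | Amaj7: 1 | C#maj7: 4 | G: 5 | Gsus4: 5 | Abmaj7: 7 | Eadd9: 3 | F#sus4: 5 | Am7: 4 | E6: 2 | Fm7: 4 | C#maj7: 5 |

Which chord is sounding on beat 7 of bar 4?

Beat 7 of bar 4 is beat (4−1)×7 + 7 = 28 overall.
Running totals: Dm7 ends at 1, D ends at 4, Amaj7 ends at 5, C#maj7 ends at 9, G ends at 14, Gsus4 ends at 19, Abmaj7 ends at 26, Eadd9 ends at 29.
Beat 28 falls within Eadd9.

Eadd9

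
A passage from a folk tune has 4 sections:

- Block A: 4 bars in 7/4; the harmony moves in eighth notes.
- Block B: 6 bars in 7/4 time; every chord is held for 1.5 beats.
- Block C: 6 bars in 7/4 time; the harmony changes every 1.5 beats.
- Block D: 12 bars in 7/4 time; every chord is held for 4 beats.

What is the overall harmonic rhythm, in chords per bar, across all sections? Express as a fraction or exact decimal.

A: 4 bars of 7 beats is 28 beats; at 0.5 beats each that's 56 chords.
B: 6 bars of 7 beats is 42 beats; at 1.5 beats each that's 28 chords.
C: 6 bars of 7 beats is 42 beats; at 1.5 beats each that's 28 chords.
D: 12 bars of 7 beats is 84 beats; at 4 beats each that's 21 chords.
Overall: 133 chords over 28 bars → 133/28 = 4.75 chords per bar.

4.75 chords per bar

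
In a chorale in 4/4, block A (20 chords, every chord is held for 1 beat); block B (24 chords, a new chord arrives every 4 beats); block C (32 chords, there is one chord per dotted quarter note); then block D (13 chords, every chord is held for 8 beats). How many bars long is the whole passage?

67 bars

A: 20 × 1 = 20 beats = 5 bars.
B: 24 × 4 = 96 beats = 24 bars.
C: 32 × 1.5 = 48 beats = 12 bars.
D: 13 × 8 = 104 beats = 26 bars.
Total: 5 + 24 + 12 + 26 = 67 bars.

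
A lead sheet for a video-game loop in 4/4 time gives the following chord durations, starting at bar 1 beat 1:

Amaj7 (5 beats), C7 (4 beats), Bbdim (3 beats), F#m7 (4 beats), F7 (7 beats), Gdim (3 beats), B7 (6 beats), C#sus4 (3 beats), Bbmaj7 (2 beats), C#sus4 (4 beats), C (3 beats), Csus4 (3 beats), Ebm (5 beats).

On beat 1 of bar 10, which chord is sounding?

Beat 1 of bar 10 is beat (10−1)×4 + 1 = 37 overall.
Running totals: Amaj7 ends at 5, C7 ends at 9, Bbdim ends at 12, F#m7 ends at 16, F7 ends at 23, Gdim ends at 26, B7 ends at 32, C#sus4 ends at 35, Bbmaj7 ends at 37.
Beat 37 falls within Bbmaj7.

Bbmaj7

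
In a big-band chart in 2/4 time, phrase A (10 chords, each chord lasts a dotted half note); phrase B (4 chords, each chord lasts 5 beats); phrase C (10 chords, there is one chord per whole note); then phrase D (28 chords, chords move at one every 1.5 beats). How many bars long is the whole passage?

66 bars

A: 10 × 3 = 30 beats = 15 bars.
B: 4 × 5 = 20 beats = 10 bars.
C: 10 × 4 = 40 beats = 20 bars.
D: 28 × 1.5 = 42 beats = 21 bars.
Total: 15 + 10 + 20 + 21 = 66 bars.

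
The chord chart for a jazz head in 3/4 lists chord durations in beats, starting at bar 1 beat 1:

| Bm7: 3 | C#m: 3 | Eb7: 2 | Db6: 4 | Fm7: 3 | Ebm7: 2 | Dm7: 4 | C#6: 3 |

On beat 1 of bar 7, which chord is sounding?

Dm7

Beat 1 of bar 7 is beat (7−1)×3 + 1 = 19 overall.
Running totals: Bm7 ends at 3, C#m ends at 6, Eb7 ends at 8, Db6 ends at 12, Fm7 ends at 15, Ebm7 ends at 17, Dm7 ends at 21.
Beat 19 falls within Dm7.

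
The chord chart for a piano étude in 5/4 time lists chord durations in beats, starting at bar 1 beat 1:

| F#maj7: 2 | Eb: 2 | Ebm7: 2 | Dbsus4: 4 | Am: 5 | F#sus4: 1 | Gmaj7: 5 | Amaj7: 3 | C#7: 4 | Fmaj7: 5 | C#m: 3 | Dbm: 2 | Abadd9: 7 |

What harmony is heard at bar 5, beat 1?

Beat 1 of bar 5 is beat (5−1)×5 + 1 = 21 overall.
Running totals: F#maj7 ends at 2, Eb ends at 4, Ebm7 ends at 6, Dbsus4 ends at 10, Am ends at 15, F#sus4 ends at 16, Gmaj7 ends at 21.
Beat 21 falls within Gmaj7.

Gmaj7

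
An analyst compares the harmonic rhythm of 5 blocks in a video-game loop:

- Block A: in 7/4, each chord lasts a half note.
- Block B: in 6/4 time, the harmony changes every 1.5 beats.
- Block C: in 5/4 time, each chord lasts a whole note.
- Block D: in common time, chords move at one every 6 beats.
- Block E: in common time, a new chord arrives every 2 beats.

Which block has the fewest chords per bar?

A: 7 beats/bar ÷ 2 beats/chord = 3.5 chords/bar.
B: 6 beats/bar ÷ 1.5 beats/chord = 4 chords/bar.
C: 5 beats/bar ÷ 4 beats/chord = 1.25 chords/bar.
D: 4 beats/bar ÷ 6 beats/chord = 2/3 chords/bar.
E: 4 beats/bar ÷ 2 beats/chord = 2 chords/bar.
Slowest is D at 2/3 chords/bar.

Block D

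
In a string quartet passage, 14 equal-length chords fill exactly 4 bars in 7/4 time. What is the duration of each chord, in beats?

2 beats

4 bars × 7 beats/bar = 28 beats total.
28 beats ÷ 14 chords = 2 beats per chord.
(That is a half note.)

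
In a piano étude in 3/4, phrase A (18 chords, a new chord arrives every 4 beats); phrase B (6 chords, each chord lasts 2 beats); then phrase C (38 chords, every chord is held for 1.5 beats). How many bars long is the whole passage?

47 bars

A: 18 × 4 = 72 beats = 24 bars.
B: 6 × 2 = 12 beats = 4 bars.
C: 38 × 1.5 = 57 beats = 19 bars.
Total: 24 + 4 + 19 = 47 bars.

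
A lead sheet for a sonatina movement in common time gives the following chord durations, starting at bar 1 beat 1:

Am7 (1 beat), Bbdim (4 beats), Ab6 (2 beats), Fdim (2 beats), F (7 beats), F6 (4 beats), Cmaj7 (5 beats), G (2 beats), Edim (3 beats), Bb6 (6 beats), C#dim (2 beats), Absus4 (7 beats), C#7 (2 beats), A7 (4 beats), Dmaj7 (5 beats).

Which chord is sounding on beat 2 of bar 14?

Beat 2 of bar 14 is beat (14−1)×4 + 2 = 54 overall.
Running totals: Am7 ends at 1, Bbdim ends at 5, Ab6 ends at 7, Fdim ends at 9, F ends at 16, F6 ends at 20, Cmaj7 ends at 25, G ends at 27, Edim ends at 30, Bb6 ends at 36, C#dim ends at 38, Absus4 ends at 45, C#7 ends at 47, A7 ends at 51, Dmaj7 ends at 56.
Beat 54 falls within Dmaj7.

Dmaj7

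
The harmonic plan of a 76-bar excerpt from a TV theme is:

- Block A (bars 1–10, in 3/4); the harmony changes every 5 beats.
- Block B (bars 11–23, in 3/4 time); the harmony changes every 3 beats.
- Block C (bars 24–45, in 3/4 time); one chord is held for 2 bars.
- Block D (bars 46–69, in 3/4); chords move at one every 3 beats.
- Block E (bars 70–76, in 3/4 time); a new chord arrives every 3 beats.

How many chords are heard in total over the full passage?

61 chords

A: 10 bars × 3 beats = 30 beats; 5 beats/chord → 6 chords.
B: 13 bars × 3 beats = 39 beats; 3 beats/chord → 13 chords.
C: 22 bars × 3 beats = 66 beats; 6 beats/chord → 11 chords.
D: 24 bars × 3 beats = 72 beats; 3 beats/chord → 24 chords.
E: 7 bars × 3 beats = 21 beats; 3 beats/chord → 7 chords.
Total: 6 + 13 + 11 + 24 + 7 = 61.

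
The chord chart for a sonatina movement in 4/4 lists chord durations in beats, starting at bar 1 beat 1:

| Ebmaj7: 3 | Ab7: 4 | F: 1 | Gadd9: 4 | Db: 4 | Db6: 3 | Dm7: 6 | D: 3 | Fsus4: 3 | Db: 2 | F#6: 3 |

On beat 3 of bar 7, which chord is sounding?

D

Beat 3 of bar 7 is beat (7−1)×4 + 3 = 27 overall.
Running totals: Ebmaj7 ends at 3, Ab7 ends at 7, F ends at 8, Gadd9 ends at 12, Db ends at 16, Db6 ends at 19, Dm7 ends at 25, D ends at 28.
Beat 27 falls within D.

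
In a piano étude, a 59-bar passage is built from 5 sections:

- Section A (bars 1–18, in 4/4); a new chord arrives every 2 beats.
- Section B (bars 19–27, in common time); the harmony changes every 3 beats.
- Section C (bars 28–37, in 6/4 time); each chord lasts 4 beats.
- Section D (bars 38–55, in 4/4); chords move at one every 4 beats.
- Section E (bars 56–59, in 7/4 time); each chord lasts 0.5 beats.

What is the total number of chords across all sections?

137 chords

A has 72 beats and chords last 2 each, so 36 chords.
B has 36 beats and chords last 3 each, so 12 chords.
C has 60 beats and chords last 4 each, so 15 chords.
D has 72 beats and chords last 4 each, so 18 chords.
E has 28 beats and chords last 0.5 each, so 56 chords.
Total: 36 + 12 + 15 + 18 + 56 = 137.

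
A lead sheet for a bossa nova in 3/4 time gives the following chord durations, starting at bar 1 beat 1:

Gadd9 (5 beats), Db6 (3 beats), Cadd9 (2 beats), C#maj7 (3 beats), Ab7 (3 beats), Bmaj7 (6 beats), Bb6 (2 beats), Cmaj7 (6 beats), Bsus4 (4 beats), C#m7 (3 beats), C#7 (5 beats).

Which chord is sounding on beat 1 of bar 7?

Bmaj7

Beat 1 of bar 7 is beat (7−1)×3 + 1 = 19 overall.
Running totals: Gadd9 ends at 5, Db6 ends at 8, Cadd9 ends at 10, C#maj7 ends at 13, Ab7 ends at 16, Bmaj7 ends at 22.
Beat 19 falls within Bmaj7.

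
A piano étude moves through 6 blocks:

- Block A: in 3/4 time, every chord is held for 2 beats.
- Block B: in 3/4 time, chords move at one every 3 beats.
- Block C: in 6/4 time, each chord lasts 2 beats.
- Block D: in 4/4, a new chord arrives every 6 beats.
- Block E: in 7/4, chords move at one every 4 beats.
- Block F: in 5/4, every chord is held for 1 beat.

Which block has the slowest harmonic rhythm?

Block D

A: each chord is 2 beats in 3/4, so 1.5 per bar.
B: each chord is 3 beats in 3/4, so 1 per bar.
C: each chord is 2 beats in 6/4, so 3 per bar.
D: each chord is 6 beats in 4/4, so 2/3 per bar.
E: each chord is 4 beats in 7/4, so 1.75 per bar.
F: each chord is 1 beat in 5/4, so 5 per bar.
Slowest is D at 2/3 chords/bar.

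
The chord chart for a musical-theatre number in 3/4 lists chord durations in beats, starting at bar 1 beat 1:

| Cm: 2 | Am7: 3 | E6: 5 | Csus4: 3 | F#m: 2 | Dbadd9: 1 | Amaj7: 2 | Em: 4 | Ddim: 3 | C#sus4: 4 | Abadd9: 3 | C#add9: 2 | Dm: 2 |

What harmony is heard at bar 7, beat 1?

Em

Beat 1 of bar 7 is beat (7−1)×3 + 1 = 19 overall.
Running totals: Cm ends at 2, Am7 ends at 5, E6 ends at 10, Csus4 ends at 13, F#m ends at 15, Dbadd9 ends at 16, Amaj7 ends at 18, Em ends at 22.
Beat 19 falls within Em.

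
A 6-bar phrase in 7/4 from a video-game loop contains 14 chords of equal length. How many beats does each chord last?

3 beats

6 bars × 7 beats/bar = 42 beats total.
42 beats ÷ 14 chords = 3 beats per chord.
(That is a dotted half note.)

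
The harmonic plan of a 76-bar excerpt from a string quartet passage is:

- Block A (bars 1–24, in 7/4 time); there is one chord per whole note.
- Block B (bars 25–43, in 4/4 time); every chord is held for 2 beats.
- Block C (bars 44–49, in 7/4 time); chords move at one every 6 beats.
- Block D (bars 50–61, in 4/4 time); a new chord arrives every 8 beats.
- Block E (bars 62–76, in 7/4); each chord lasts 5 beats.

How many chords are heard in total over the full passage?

A: 24·7 = 168 beats, 168/4 = 42 chords.
B: 19·4 = 76 beats, 76/2 = 38 chords.
C: 6·7 = 42 beats, 42/6 = 7 chords.
D: 12·4 = 48 beats, 48/8 = 6 chords.
E: 15·7 = 105 beats, 105/5 = 21 chords.
Total: 42 + 38 + 7 + 6 + 21 = 114.

114 chords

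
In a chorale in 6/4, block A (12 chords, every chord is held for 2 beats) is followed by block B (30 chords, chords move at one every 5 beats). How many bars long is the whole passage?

A: 12 × 2 = 24 beats = 4 bars.
B: 30 × 5 = 150 beats = 25 bars.
Total: 4 + 25 = 29 bars.

29 bars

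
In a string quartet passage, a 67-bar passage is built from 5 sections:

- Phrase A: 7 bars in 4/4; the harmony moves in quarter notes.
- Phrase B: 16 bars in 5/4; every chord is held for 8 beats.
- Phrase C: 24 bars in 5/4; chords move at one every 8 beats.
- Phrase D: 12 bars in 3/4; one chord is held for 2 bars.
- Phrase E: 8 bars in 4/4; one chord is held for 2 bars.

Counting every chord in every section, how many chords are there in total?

A: 7 bars × 4 beats = 28 beats; 1 beat/chord → 28 chords.
B: 16 bars × 5 beats = 80 beats; 8 beats/chord → 10 chords.
C: 24 bars × 5 beats = 120 beats; 8 beats/chord → 15 chords.
D: 12 bars × 3 beats = 36 beats; 6 beats/chord → 6 chords.
E: 8 bars × 4 beats = 32 beats; 8 beats/chord → 4 chords.
Total: 28 + 10 + 15 + 6 + 4 = 63.

63 chords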